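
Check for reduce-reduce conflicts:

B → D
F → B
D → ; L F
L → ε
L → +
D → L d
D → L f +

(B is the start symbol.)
A reduce-reduce conflict occurs when an LR(0) state has two complete items [A → α .] and [B → β .] — both call for a reduction, and with no lookahead the parser cannot choose between them.

Augment with B' → B and build the canonical LR(0) collection (I0 = CLOSURE({[B' → . B]}), then GOTO on every symbol after a dot until no new states appear). It has 12 states:
  I0: { [B → . D], [B' → . B], [D → . ; L F], [D → . L d], [D → . L f +], [L → . +], [L → .] }  — shift, reduce
  I1: { [L → + .] }  — reduce
  I2: { [D → ; . L F], [L → . +], [L → .] }  — shift, reduce
  I3: { [B' → B .] }  — accept
  I4: { [B → D .] }  — reduce
  I5: { [D → L . d], [D → L . f +] }  — shift
  I6: { [D → L d .] }  — reduce
  I7: { [D → L f . +] }  — shift
  I8: { [D → L f + .] }  — reduce
  I9: { [B → . D], [D → . ; L F], [D → . L d], [D → . L f +], [D → ; L . F], [F → . B], [L → . +], [L → .] }  — shift, reduce
  I10: { [F → B .] }  — reduce
  I11: { [D → ; L F .] }  — reduce

No state contains more than one complete item.

Answer: No reduce-reduce conflicts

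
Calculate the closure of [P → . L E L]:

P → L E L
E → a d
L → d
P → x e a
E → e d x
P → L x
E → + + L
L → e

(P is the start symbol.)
{ [L → . d], [L → . e], [P → . L E L] }

Start with: [P → . L E L]
  [P → . L E L] has the dot before L: add [L → . d], [L → . e]
No further items can be added.

CLOSURE = { [L → . d], [L → . e], [P → . L E L] }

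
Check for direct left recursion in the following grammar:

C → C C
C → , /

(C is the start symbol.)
Direct left recursion occurs when N → N α for some non-terminal N (the right-hand side begins with the left-hand side itself).

C → C C: LEFT RECURSIVE (starts with C)
C → , /: starts with ','

The grammar has direct left recursion on: C.

Answer: Yes, C is left-recursive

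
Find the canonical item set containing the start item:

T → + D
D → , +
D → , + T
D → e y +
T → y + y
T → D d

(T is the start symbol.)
{ [D → . , + T], [D → . , +], [D → . e y +], [T → . + D], [T → . D d], [T → . y + y], [T' → . T] }

First, augment the grammar with T' → T
I₀ = CLOSURE({ [T' → . T] }):
  [T' → . T] has the dot before T: add [T → . + D], [T → . y + y], [T → . D d]
  [T → . D d] has the dot before D: add [D → . , +], [D → . , + T], [D → . e y +]
No further items can be added.

I₀ = { [D → . , + T], [D → . , +], [D → . e y +], [T → . + D], [T → . D d], [T → . y + y], [T' → . T] }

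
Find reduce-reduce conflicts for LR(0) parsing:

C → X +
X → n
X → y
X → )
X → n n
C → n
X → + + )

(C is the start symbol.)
Yes — I5: [C → n .] vs [X → n .]

A reduce-reduce conflict occurs when an LR(0) state has two complete items [A → α .] and [B → β .] — both call for a reduction, and with no lookahead the parser cannot choose between them.

Augment with C' → C and build the canonical LR(0) collection (I0 = CLOSURE({[C' → . C]}), then GOTO on every symbol after a dot until no new states appear). It has 11 states:
  I0: { [C → . X +], [C → . n], [C' → . C], [X → . )], [X → . + + )], [X → . n n], [X → . n], [X → . y] }  — shift
  I1: { [X → ) .] }  — reduce
  I2: { [X → + . + )] }  — shift
  I3: { [C' → C .] }  — accept
  I4: { [C → X . +] }  — shift
  I5: { [C → n .], [X → n . n], [X → n .] }  — shift, 2 reduces
  I6: { [X → y .] }  — reduce
  I7: { [X → n n .] }  — reduce
  I8: { [C → X + .] }  — reduce
  I9: { [X → + + . )] }  — shift
  I10: { [X → + + ) .] }  — reduce

I5 contains complete items [C → n .], [X → n .] — reduce-reduce conflict.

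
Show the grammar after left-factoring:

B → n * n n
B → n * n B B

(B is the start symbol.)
Left-factoring transforms A → αβ₁ | αβ₂ into A → αA' and A' → β₁ | β₂
(α is the longest common prefix among the alternatives). Repeat until
no nonterminal has two alternatives with a common prefix.

Round 1: B has alternatives sharing prefix 'n * n'. Introduce B': B → n * n B'
  Add: B' → n
  Add: B' → B B

No remaining common prefixes — done.

Resulting grammar:
B → n * n B'
B' → n
B' → B B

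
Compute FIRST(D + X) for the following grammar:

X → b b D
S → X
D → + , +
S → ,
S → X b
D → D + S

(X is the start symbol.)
{ '+' }

FIRST sets of the non-terminals involved (from the grammar, by fixed-point iteration):
  FIRST(D) = { '+' }

To compute FIRST(D + X), process the symbols left to right:
Symbol D is a non-terminal. Add FIRST(D) \ {ε} = { '+' }
D is not nullable (ε ∉ FIRST(D)), so stop here.
FIRST(D + X) = { '+' }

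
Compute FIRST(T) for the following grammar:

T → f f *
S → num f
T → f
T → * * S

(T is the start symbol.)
{ '*', 'f' }

To compute FIRST(T), examine every production with T on the left-hand side, reading each right-hand side left to right until a non-nullable symbol is reached.

From T → f f *:
  - f is a terminal: add 'f' and stop
From T → f:
  - f is a terminal: add 'f' and stop
From T → * * S:
  - '*' is a terminal: add '*' and stop

Collecting: FIRST(T) = { '*', 'f' }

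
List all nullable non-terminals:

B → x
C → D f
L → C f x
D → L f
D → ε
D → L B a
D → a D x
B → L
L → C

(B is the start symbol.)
{ 'D' }

A non-terminal is nullable if it can derive ε (the empty string): either it has an ε-production, or it has a production whose right-hand side consists entirely of nullable non-terminals.

ε-productions: D → ε
So D is immediately nullable.
No further non-terminal can be added: every production for the remaining non-terminals contains a terminal or a non-nullable non-terminal.
Nullable = { 'D' }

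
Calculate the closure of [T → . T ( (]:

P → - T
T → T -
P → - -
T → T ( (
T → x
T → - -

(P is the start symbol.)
Start with: [T → . T ( (]
  [T → . T ( (] has the dot before T: add [T → . T -], [T → . x], [T → . - -]
No further items can be added.

CLOSURE = { [T → . - -], [T → . T ( (], [T → . T -], [T → . x] }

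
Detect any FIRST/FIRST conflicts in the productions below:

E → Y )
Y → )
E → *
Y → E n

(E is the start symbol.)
Yes. E → Y ')' / E → '*' on { '*' }; Y → ')' / Y → E n on { ')' }

FIRST sets of the non-terminals at (or reachable through a nullable prefix from) the front of some alternative:
  FIRST(Y) = { ')', '*' }
  FIRST(E) = { ')', '*' }

Productions for E:
  E → Y ): FIRST = { ')', '*' }
  E → *: FIRST = { '*' }
Productions for Y:
  Y → ): FIRST = { ')' }
  Y → E n: FIRST = { ')', '*' }

Conflict for E: E → Y ) and E → *
  Overlap: { '*' }
Conflict for Y: Y → ) and Y → E n
  Overlap: { ')' }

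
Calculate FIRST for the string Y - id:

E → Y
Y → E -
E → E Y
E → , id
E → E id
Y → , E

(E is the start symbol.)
{ ',' }

FIRST sets of the non-terminals involved (from the grammar, by fixed-point iteration):
  FIRST(Y) = { ',' }

To compute FIRST(Y - id), process the symbols left to right:
Symbol Y is a non-terminal. Add FIRST(Y) \ {ε} = { ',' }
Y is not nullable (ε ∉ FIRST(Y)), so stop here.
FIRST(Y - id) = { ',' }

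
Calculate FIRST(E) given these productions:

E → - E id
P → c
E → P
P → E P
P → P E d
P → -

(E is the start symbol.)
To compute FIRST(E), examine every production with E on the left-hand side, reading each right-hand side left to right until a non-nullable symbol is reached.

FIRST sets of the other non-terminals involved (by the same procedure, iterated to a fixed point):
  FIRST(P) = { '-', 'c' }

From E → - E id:
  - '-' is a terminal: add '-' and stop
From E → P:
  - P is a non-terminal: add FIRST(P) \ {ε} = { '-', 'c' }
    P is not nullable, so stop

Collecting: FIRST(E) = { '-', 'c' }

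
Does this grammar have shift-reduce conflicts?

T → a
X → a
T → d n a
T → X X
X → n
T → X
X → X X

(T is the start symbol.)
Augment with T' → T and build the canonical LR(0) collection (I0 = CLOSURE({[T' → . T]}), then GOTO on every symbol after a dot until no new states appear). It has 11 states:
  I0: { [T → . X X], [T → . X], [T → . a], [T → . d n a], [T' → . T], [X → . X X], [X → . a], [X → . n] }  — shift
  I1: { [T' → T .] }  — accept
  I2: { [T → X . X], [T → X .], [X → . X X], [X → . a], [X → . n], [X → X . X] }  — shift, reduce
  I3: { [T → a .], [X → a .] }  — 2 reduces
  I4: { [T → d . n a] }  — shift
  I5: { [X → n .] }  — reduce
  I6: { [T → d n . a] }  — shift
  I7: { [T → d n a .] }  — reduce
  I8: { [T → X X .], [X → . X X], [X → . a], [X → . n], [X → X . X], [X → X X .] }  — shift, 2 reduces
  I9: { [X → a .] }  — reduce
  I10: { [X → . X X], [X → . a], [X → . n], [X → X . X], [X → X X .] }  — shift, reduce

I2 contains reduce item [T → X .] and shift items [X → . a], [X → . n] — shift-reduce conflict.
I8 contains reduce items [T → X X .], [X → X X .] and shift items [X → . a], [X → . n] — shift-reduce conflict.
I10 contains reduce item [X → X X .] and shift items [X → . a], [X → . n] — shift-reduce conflict.

Answer: Yes — I2: [T → X .] vs [X → . a]; I8: [T → X X .] vs [X → . a]; I10: [X → X X .] vs [X → . a]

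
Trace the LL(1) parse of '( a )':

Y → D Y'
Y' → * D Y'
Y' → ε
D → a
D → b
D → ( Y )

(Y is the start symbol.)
LL(1) parsing maintains a stack (initially the start symbol over $) and the input. At each step: if the stack top is a terminal, match it against the current input token; if it is a non-terminal N, replace it with the RHS of M[N, lookahead] (the unique production whose predict set contains the lookahead).

Stack is shown with the top on the left.

Stack        Input    Action
----------------------------
Y $          ( a ) $  output Y → D Y'
D Y' $       ( a ) $  output D → ( Y )
( Y ) Y' $   ( a ) $  match '('
Y ) Y' $     a ) $    output Y → D Y'
D Y' ) Y' $  a ) $    output D → a
a Y' ) Y' $  a ) $    match 'a'
Y' ) Y' $    ) $      output Y' → ε
) Y' $       ) $      match ')'
Y' $         $        output Y' → ε
$            $        accept

The string is accepted.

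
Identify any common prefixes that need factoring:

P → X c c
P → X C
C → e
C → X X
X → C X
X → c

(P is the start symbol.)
Left-factoring is needed when two productions for the same non-terminal
share a common prefix on the right-hand side.

Productions for P:
  P → X c c
  P → X C
Productions for C:
  C → e
  C → X X
Productions for X:
  X → C X
  X → c

Found common prefix 'X' in productions for P

Answer: Yes, P has productions with common prefix 'X'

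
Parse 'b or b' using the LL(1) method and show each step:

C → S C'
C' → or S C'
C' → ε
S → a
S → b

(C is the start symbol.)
Stack is shown with the top on the left.

Stack      Input     Action
---------------------------
C $        b or b $  output C → S C'
S C' $     b or b $  output S → b
b C' $     b or b $  match 'b'
C' $       or b $    output C' → or S C'
or S C' $  or b $    match 'or'
S C' $     b $       output S → b
b C' $     b $       match 'b'
C' $       $         output C' → ε
$          $         accept

The string is accepted.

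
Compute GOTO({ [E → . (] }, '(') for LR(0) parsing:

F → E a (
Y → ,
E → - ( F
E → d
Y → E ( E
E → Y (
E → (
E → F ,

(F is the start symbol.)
{ [E → ( .] }

GOTO(I, '(') = CLOSURE({ [A → αX.β] : [A → α.Xβ] ∈ I, X = '(' })

Items with dot before '(', with the dot advanced:
  [E → . (] → [E → ( .]
Closure adds nothing (no advanced item has the dot before a non-terminal).

GOTO = { [E → ( .] }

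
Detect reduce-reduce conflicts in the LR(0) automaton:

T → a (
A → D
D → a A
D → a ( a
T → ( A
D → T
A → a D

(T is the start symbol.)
Yes — I11: [A → D .] vs [A → a D .]

Augment with T' → T and build the canonical LR(0) collection (I0 = CLOSURE({[T' → . T]}), then GOTO on every symbol after a dot until no new states appear). It has 13 states:
  I0: { [T → . ( A], [T → . a (], [T' → . T] }  — shift
  I1: { [A → . D], [A → . a D], [D → . T], [D → . a ( a], [D → . a A], [T → ( . A], [T → . ( A], [T → . a (] }  — shift
  I2: { [T' → T .] }  — accept
  I3: { [T → a . (] }  — shift
  I4: { [T → a ( .] }  — reduce
  I5: { [T → ( A .] }  — reduce
  I6: { [A → D .] }  — reduce
  I7: { [D → T .] }  — reduce
  I8: { [A → . D], [A → . a D], [A → a . D], [D → . T], [D → . a ( a], [D → . a A], [D → a . ( a], [D → a . A], [T → . ( A], [T → . a (], [T → a . (] }  — shift
  I9: { [A → . D], [A → . a D], [D → . T], [D → . a ( a], [D → . a A], [D → a ( . a], [T → ( . A], [T → . ( A], [T → . a (], [T → a ( .] }  — shift, reduce
  I10: { [D → a A .] }  — reduce
  I11: { [A → D .], [A → a D .] }  — 2 reduces
  I12: { [A → . D], [A → . a D], [A → a . D], [D → . T], [D → . a ( a], [D → . a A], [D → a ( a .], [D → a . ( a], [D → a . A], [T → . ( A], [T → . a (], [T → a . (] }  — shift, reduce

I11 contains complete items [A → D .], [A → a D .] — reduce-reduce conflict.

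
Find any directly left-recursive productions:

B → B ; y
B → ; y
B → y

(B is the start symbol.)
Yes, B is left-recursive

Direct left recursion occurs when N → N α for some non-terminal N (the right-hand side begins with the left-hand side itself).

B → B ; y: LEFT RECURSIVE (starts with B)
B → ; y: starts with ';'
B → y: starts with y

The grammar has direct left recursion on: B.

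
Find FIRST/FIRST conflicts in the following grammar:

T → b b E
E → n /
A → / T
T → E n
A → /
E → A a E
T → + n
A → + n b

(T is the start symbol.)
Yes. T → E n / T → '+' n on { '+' }; A → '/' T / A → '/' on { '/' }

FIRST sets of the non-terminals at (or reachable through a nullable prefix from) the front of some alternative:
  FIRST(E) = { '+', '/', 'n' }
  FIRST(A) = { '+', '/' }

Productions for T:
  T → b b E: FIRST = { 'b' }
  T → E n: FIRST = { '+', '/', 'n' }
  T → + n: FIRST = { '+' }
Productions for E:
  E → n /: FIRST = { 'n' }
  E → A a E: FIRST = { '+', '/' }
Productions for A:
  A → / T: FIRST = { '/' }
  A → /: FIRST = { '/' }
  A → + n b: FIRST = { '+' }

Conflict for T: T → E n and T → + n
  Overlap: { '+' }
Conflict for A: A → / T and A → /
  Overlap: { '/' }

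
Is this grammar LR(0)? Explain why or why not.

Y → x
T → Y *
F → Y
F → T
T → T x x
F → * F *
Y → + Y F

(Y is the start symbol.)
No. Shift-reduce conflict between [F → T .] and [T → T . x x]

Augment with Y' → Y and build the canonical LR(0) collection (I0 = CLOSURE({[Y' → . Y]}), then GOTO on every symbol after a dot until no new states appear). It has 14 states:
  I0: { [Y → . + Y F], [Y → . x], [Y' → . Y] }  — shift
  I1: { [Y → + . Y F], [Y → . + Y F], [Y → . x] }  — shift
  I2: { [Y' → Y .] }  — accept
  I3: { [Y → x .] }  — reduce
  I4: { [F → . * F *], [F → . T], [F → . Y], [T → . T x x], [T → . Y *], [Y → + Y . F], [Y → . + Y F], [Y → . x] }  — shift
  I5: { [F → * . F *], [F → . * F *], [F → . T], [F → . Y], [T → . T x x], [T → . Y *], [Y → . + Y F], [Y → . x] }  — shift
  I6: { [Y → + Y F .] }  — reduce
  I7: { [F → T .], [T → T . x x] }  — shift, reduce
  I8: { [F → Y .], [T → Y . *] }  — shift, reduce
  I9: { [T → Y * .] }  — reduce
  I10: { [T → T x . x] }  — shift
  I11: { [T → T x x .] }  — reduce
  I12: { [F → * F . *] }  — shift
  I13: { [F → * F * .] }  — reduce

Conflict in state I7:
  Shift-reduce conflict between [F → T .] and [T → T . x x]
So the grammar is NOT LR(0).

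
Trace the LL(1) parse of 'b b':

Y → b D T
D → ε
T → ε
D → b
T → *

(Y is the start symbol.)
Stack is shown with the top on the left.

Stack    Input  Action
----------------------
Y $      b b $  output Y → b D T
b D T $  b b $  match 'b'
D T $    b $    output D → b
b T $    b $    match 'b'
T $      $      output T → ε
$        $      accept

The string is accepted.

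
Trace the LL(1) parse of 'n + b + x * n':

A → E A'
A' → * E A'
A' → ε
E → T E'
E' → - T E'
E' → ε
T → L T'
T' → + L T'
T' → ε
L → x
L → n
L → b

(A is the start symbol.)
LL(1) parsing maintains a stack (initially the start symbol over $) and the input. At each step: if the stack top is a terminal, match it against the current input token; if it is a non-terminal N, replace it with the RHS of M[N, lookahead] (the unique production whose predict set contains the lookahead).

Stack is shown with the top on the left.

Stack           Input            Action
---------------------------------------
A $             n + b + x * n $  output A → E A'
E A' $          n + b + x * n $  output E → T E'
T E' A' $       n + b + x * n $  output T → L T'
L T' E' A' $    n + b + x * n $  output L → n
n T' E' A' $    n + b + x * n $  match 'n'
T' E' A' $      + b + x * n $    output T' → + L T'
+ L T' E' A' $  + b + x * n $    match '+'
L T' E' A' $    b + x * n $      output L → b
b T' E' A' $    b + x * n $      match 'b'
T' E' A' $      + x * n $        output T' → + L T'
+ L T' E' A' $  + x * n $        match '+'
L T' E' A' $    x * n $          output L → x
x T' E' A' $    x * n $          match 'x'
T' E' A' $      * n $            output T' → ε
E' A' $         * n $            output E' → ε
A' $            * n $            output A' → * E A'
* E A' $        * n $            match '*'
E A' $          n $              output E → T E'
T E' A' $       n $              output T → L T'
L T' E' A' $    n $              output L → n
n T' E' A' $    n $              match 'n'
T' E' A' $      $                output T' → ε
E' A' $         $                output E' → ε
A' $            $                output A' → ε
$               $                accept

The string is accepted.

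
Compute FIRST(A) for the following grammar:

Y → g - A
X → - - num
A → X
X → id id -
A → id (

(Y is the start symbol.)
To compute FIRST(A), examine every production with A on the left-hand side, reading each right-hand side left to right until a non-nullable symbol is reached.

FIRST sets of the other non-terminals involved (by the same procedure, iterated to a fixed point):
  FIRST(X) = { '-', 'id' }

From A → X:
  - X is a non-terminal: add FIRST(X) \ {ε} = { '-', 'id' }
    X is not nullable, so stop
From A → id (:
  - id is a terminal: add 'id' and stop

Collecting: FIRST(A) = { '-', 'id' }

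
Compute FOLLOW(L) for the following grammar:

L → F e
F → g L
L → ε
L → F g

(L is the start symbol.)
To compute FOLLOW(L), find every occurrence of L on a right-hand side N → α L β: add FIRST(β) \ {ε}, and if β is empty or nullable also add FOLLOW(N). Iterate to a fixed point.

L is the start symbol, so $ ∈ FOLLOW(L).
In F → g L: L is at the end, add FOLLOW(F)

The FOLLOW sets referred to above (computed the same way, to a fixed point):
  FOLLOW(F) = { 'e', 'g' }

Taking the union: FOLLOW(L) = { $, 'e', 'g' }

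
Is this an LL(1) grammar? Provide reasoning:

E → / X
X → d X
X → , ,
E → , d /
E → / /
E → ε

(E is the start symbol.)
No. Predict set conflict for E: { '/' }

A grammar is LL(1) if for each non-terminal N with multiple productions, the predict sets of those productions are pairwise disjoint, where PREDICT(N → α) = (FIRST(α) \ {ε}) ∪ (FOLLOW(N) if α ⇒* ε).

Relevant sets:
  FOLLOW(E) = { $ }

For E:
  PREDICT(E → '/' X) = { '/' }
  PREDICT(E → ',' d '/') = { ',' }
  PREDICT(E → '/' '/') = { '/' }
  PREDICT(E → ε) = { $ }
For X:
  PREDICT(X → d X) = { 'd' }
  PREDICT(X → ',' ',') = { ',' }

Conflict found: Predict set conflict for E: { '/' }
The grammar is NOT LL(1).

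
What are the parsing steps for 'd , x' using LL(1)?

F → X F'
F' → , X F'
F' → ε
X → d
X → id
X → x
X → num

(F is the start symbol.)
Stack is shown with the top on the left.

Stack     Input    Action
-------------------------
F $       d , x $  output F → X F'
X F' $    d , x $  output X → d
d F' $    d , x $  match 'd'
F' $      , x $    output F' → , X F'
, X F' $  , x $    match ','
X F' $    x $      output X → x
x F' $    x $      match 'x'
F' $      $        output F' → ε
$         $        accept

The string is accepted.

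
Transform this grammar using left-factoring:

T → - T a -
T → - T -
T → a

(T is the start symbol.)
Left-factoring transforms A → αβ₁ | αβ₂ into A → αA' and A' → β₁ | β₂
(α is the longest common prefix among the alternatives). Repeat until
no nonterminal has two alternatives with a common prefix.

Round 1: T has alternatives sharing prefix '- T'. Introduce T': T → - T T'
  Add: T' → a -
  Add: T' → -

No remaining common prefixes — done.

Resulting grammar:
T → - T T'
T' → a -
T' → -
T → a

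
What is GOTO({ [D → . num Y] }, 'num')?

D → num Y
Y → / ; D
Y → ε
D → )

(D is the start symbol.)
{ [D → num . Y], [Y → . / ; D], [Y → .] }

GOTO(I, 'num') = CLOSURE({ [A → αX.β] : [A → α.Xβ] ∈ I, X = 'num' })

Items with dot before 'num', with the dot advanced:
  [D → . num Y] → [D → num . Y]
Closure of the advanced items:
  [D → num . Y] has the dot before Y: add [Y → . / ; D], [Y → .]

GOTO = { [D → num . Y], [Y → . / ; D], [Y → .] }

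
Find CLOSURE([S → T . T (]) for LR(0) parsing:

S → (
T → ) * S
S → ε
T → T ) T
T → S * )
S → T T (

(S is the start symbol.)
Start with: [S → T . T (]
  [S → T . T (] has the dot before T: add [T → . ) * S], [T → . T ) T], [T → . S * )]
  [T → . S * )] has the dot before S: add [S → . (], [S → .], [S → . T T (]
No further items can be added.

CLOSURE = { [S → . (], [S → . T T (], [S → .], [S → T . T (], [T → . ) * S], [T → . S * )], [T → . T ) T] }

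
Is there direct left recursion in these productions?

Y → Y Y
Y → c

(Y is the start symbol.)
Yes, Y is left-recursive

Direct left recursion occurs when N → N α for some non-terminal N (the right-hand side begins with the left-hand side itself).

Y → Y Y: LEFT RECURSIVE (starts with Y)
Y → c: starts with c

The grammar has direct left recursion on: Y.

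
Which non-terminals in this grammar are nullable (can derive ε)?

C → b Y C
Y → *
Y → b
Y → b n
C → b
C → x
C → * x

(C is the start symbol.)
A non-terminal is nullable if it can derive ε (the empty string): either it has an ε-production, or it has a production whose right-hand side consists entirely of nullable non-terminals.

There are no ε-productions, so no non-terminal can derive ε.
No non-terminals are nullable.

Answer: None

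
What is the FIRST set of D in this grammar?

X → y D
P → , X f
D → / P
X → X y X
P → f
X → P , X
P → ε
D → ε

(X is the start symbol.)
To compute FIRST(D), examine every production with D on the left-hand side, reading each right-hand side left to right until a non-nullable symbol is reached.

From D → / P:
  - '/' is a terminal: add '/' and stop
From D → ε:
  - ε-production, so ε ∈ FIRST(D)

Collecting: FIRST(D) = { '/', ε }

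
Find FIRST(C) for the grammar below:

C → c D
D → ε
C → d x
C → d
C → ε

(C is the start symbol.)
To compute FIRST(C), examine every production with C on the left-hand side, reading each right-hand side left to right until a non-nullable symbol is reached.

From C → c D:
  - c is a terminal: add 'c' and stop
From C → d x:
  - d is a terminal: add 'd' and stop
From C → d:
  - d is a terminal: add 'd' and stop
From C → ε:
  - ε-production, so ε ∈ FIRST(C)

Collecting: FIRST(C) = { 'c', 'd', ε }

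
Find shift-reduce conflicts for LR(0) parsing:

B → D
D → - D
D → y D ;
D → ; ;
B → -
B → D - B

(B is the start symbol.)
Augment with B' → B and build the canonical LR(0) collection (I0 = CLOSURE({[B' → . B]}), then GOTO on every symbol after a dot until no new states appear). It has 13 states:
  I0: { [B → . -], [B → . D - B], [B → . D], [B' → . B], [D → . - D], [D → . ; ;], [D → . y D ;] }  — shift
  I1: { [B → - .], [D → - . D], [D → . - D], [D → . ; ;], [D → . y D ;] }  — shift, reduce
  I2: { [D → ; . ;] }  — shift
  I3: { [B' → B .] }  — accept
  I4: { [B → D . - B], [B → D .] }  — shift, reduce
  I5: { [D → . - D], [D → . ; ;], [D → . y D ;], [D → y . D ;] }  — shift
  I6: { [D → - . D], [D → . - D], [D → . ; ;], [D → . y D ;] }  — shift
  I7: { [D → y D . ;] }  — shift
  I8: { [D → y D ; .] }  — reduce
  I9: { [D → - D .] }  — reduce
  I10: { [B → . -], [B → . D - B], [B → . D], [B → D - . B], [D → . - D], [D → . ; ;], [D → . y D ;] }  — shift
  I11: { [B → D - B .] }  — reduce
  I12: { [D → ; ; .] }  — reduce

I1 contains reduce item [B → - .] and shift items [D → . - D], [D → . ; ;], [D → . y D ;] — shift-reduce conflict.
I4 contains reduce item [B → D .] and shift item [B → D . - B] — shift-reduce conflict.

Answer: Yes — I1: [B → - .] vs [D → . - D]; I4: [B → D .] vs [B → D . - B]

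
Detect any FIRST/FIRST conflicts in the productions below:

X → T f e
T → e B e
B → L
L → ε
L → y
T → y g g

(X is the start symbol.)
A FIRST/FIRST conflict occurs when two productions N → α and N → β for the same non-terminal have FIRST(α) ∩ FIRST(β) ≠ ∅ (with ε ∈ FIRST of a nullable right-hand side, so two nullable alternatives also conflict).

Productions for T:
  T → e B e: FIRST = { 'e' }
  T → y g g: FIRST = { 'y' }
Productions for L:
  L → ε: FIRST = { ε }
  L → y: FIRST = { 'y' }
X, B have only one production, so no FIRST/FIRST conflict is possible there.

All alternatives of each non-terminal have pairwise disjoint FIRST sets.

Answer: No FIRST/FIRST conflicts.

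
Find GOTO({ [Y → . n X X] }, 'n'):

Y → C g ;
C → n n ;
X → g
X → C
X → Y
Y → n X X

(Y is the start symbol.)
GOTO(I, 'n') = CLOSURE({ [A → αX.β] : [A → α.Xβ] ∈ I, X = 'n' })

Items with dot before 'n', with the dot advanced:
  [Y → . n X X] → [Y → n . X X]
Closure of the advanced items:
  [Y → n . X X] has the dot before X: add [X → . g], [X → . C], [X → . Y]
  [X → . C] has the dot before C: add [C → . n n ;]
  [X → . Y] has the dot before Y: add [Y → . C g ;], [Y → . n X X]

GOTO = { [C → . n n ;], [X → . C], [X → . Y], [X → . g], [Y → . C g ;], [Y → . n X X], [Y → n . X X] }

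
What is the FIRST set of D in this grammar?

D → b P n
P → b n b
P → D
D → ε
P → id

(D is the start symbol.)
{ 'b', ε }

From D → b P n:
  - b is a terminal: add 'b' and stop
From D → ε:
  - ε-production, so ε ∈ FIRST(D)

Collecting: FIRST(D) = { 'b', ε }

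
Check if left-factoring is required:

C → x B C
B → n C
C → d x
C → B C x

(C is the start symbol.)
Left-factoring is needed when two productions for the same non-terminal
share a common prefix on the right-hand side.

Productions for C:
  C → x B C
  C → d x
  C → B C x

No common prefixes found.

Answer: No, left-factoring is not needed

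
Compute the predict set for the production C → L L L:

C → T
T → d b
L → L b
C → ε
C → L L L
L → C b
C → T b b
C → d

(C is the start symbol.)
{ 'b', 'd' }

PREDICT(C → L L L) = (FIRST(RHS) \ {ε}) ∪ (FOLLOW(C) if ε ∈ FIRST(RHS), i.e. RHS ⇒* ε)
FIRST(L) = { 'b', 'd' }
FIRST(L L L) = { 'b', 'd' }
ε ∉ FIRST(L L L), so FOLLOW(C) is not added.
PREDICT(C → L L L) = { 'b', 'd' }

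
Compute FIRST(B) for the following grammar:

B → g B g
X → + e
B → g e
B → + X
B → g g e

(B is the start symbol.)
{ '+', 'g' }

To compute FIRST(B), examine every production with B on the left-hand side, reading each right-hand side left to right until a non-nullable symbol is reached.

From B → g B g:
  - g is a terminal: add 'g' and stop
From B → g e:
  - g is a terminal: add 'g' and stop
From B → + X:
  - '+' is a terminal: add '+' and stop
From B → g g e:
  - g is a terminal: add 'g' and stop

Collecting: FIRST(B) = { '+', 'g' }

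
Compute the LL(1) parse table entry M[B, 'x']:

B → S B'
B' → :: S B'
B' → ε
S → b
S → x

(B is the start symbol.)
To find M[B, 'x'], we find productions for B where 'x' is in the predict set (PREDICT(N → α) = (FIRST(α) \ {ε}) ∪ (FOLLOW(N) if α ⇒* ε)).

Relevant sets:
  FIRST(S) = { 'b', 'x' }

B → S B': PREDICT = { 'b', 'x' }
  'x' is in predict set, so this production goes in M[B, 'x']

M[B, 'x'] = B → S B'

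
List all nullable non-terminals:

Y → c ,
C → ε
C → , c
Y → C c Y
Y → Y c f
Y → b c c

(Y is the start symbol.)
A non-terminal is nullable if it can derive ε (the empty string): either it has an ε-production, or it has a production whose right-hand side consists entirely of nullable non-terminals.

ε-productions: C → ε
So C is immediately nullable.
No further non-terminal can be added: every production for the remaining non-terminals contains a terminal or a non-nullable non-terminal.
Nullable = { 'C' }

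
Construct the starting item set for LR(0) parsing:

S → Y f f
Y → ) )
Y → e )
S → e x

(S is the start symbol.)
{ [S → . Y f f], [S → . e x], [S' → . S], [Y → . ) )], [Y → . e )] }

First, augment the grammar with S' → S
I₀ = CLOSURE({ [S' → . S] }):
  [S' → . S] has the dot before S: add [S → . Y f f], [S → . e x]
  [S → . Y f f] has the dot before Y: add [Y → . ) )], [Y → . e )]
No further items can be added.

I₀ = { [S → . Y f f], [S → . e x], [S' → . S], [Y → . ) )], [Y → . e )] }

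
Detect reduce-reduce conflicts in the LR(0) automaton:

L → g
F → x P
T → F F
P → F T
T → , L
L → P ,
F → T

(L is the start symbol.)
Yes — I11: [F → T .] vs [P → F T .]

Augment with L' → L and build the canonical LR(0) collection (I0 = CLOSURE({[L' → . L]}), then GOTO on every symbol after a dot until no new states appear). It has 13 states:
  I0: { [F → . T], [F → . x P], [L → . P ,], [L → . g], [L' → . L], [P → . F T], [T → . , L], [T → . F F] }  — shift
  I1: { [F → . T], [F → . x P], [L → . P ,], [L → . g], [P → . F T], [T → , . L], [T → . , L], [T → . F F] }  — shift
  I2: { [F → . T], [F → . x P], [P → F . T], [T → . , L], [T → . F F], [T → F . F] }  — shift
  I3: { [L' → L .] }  — accept
  I4: { [L → P . ,] }  — shift
  I5: { [F → T .] }  — reduce
  I6: { [L → g .] }  — reduce
  I7: { [F → . T], [F → . x P], [F → x . P], [P → . F T], [T → . , L], [T → . F F] }  — shift
  I8: { [F → x P .] }  — reduce
  I9: { [L → P , .] }  — reduce
  I10: { [F → . T], [F → . x P], [T → . , L], [T → . F F], [T → F . F], [T → F F .] }  — shift, reduce
  I11: { [F → T .], [P → F T .] }  — 2 reduces
  I12: { [T → , L .] }  — reduce

I11 contains complete items [F → T .], [P → F T .] — reduce-reduce conflict.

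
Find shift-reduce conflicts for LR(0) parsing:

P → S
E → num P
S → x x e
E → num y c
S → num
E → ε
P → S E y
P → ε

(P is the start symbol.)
A shift-reduce conflict occurs when an LR(0) state has both:
  - a complete (reduce) item [A → α .] (dot at the end), and
  - a shift item [B → β . c γ] (dot before a terminal).

Augment with P' → P and build the canonical LR(0) collection (I0 = CLOSURE({[P' → . P]}), then GOTO on every symbol after a dot until no new states appear). It has 13 states:
  I0: { [P → . S E y], [P → . S], [P → .], [P' → . P], [S → . num], [S → . x x e] }  — shift, reduce
  I1: { [P' → P .] }  — accept
  I2: { [E → . num P], [E → . num y c], [E → .], [P → S . E y], [P → S .] }  — shift, 2 reduces
  I3: { [S → num .] }  — reduce
  I4: { [S → x . x e] }  — shift
  I5: { [S → x x . e] }  — shift
  I6: { [S → x x e .] }  — reduce
  I7: { [P → S E . y] }  — shift
  I8: { [E → num . P], [E → num . y c], [P → . S E y], [P → . S], [P → .], [S → . num], [S → . x x e] }  — shift, reduce
  I9: { [E → num P .] }  — reduce
  I10: { [E → num y . c] }  — shift
  I11: { [E → num y c .] }  — reduce
  I12: { [P → S E y .] }  — reduce

I0 contains reduce item [P → .] and shift items [S → . num], [S → . x x e] — shift-reduce conflict.
I2 contains reduce items [E → .], [P → S .] and shift items [E → . num P], [E → . num y c] — shift-reduce conflict.
I8 contains reduce item [P → .] and shift items [E → num . y c], [S → . num], [S → . x x e] — shift-reduce conflict.

Answer: Yes — I0: [P → .] vs [S → . num]; I2: [E → .] vs [E → . num P]; I8: [P → .] vs [E → num . y c]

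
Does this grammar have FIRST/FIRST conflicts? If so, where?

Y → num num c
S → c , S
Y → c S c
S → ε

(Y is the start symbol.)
Productions for Y:
  Y → num num c: FIRST = { 'num' }
  Y → c S c: FIRST = { 'c' }
Productions for S:
  S → c , S: FIRST = { 'c' }
  S → ε: FIRST = { ε }

All alternatives of each non-terminal have pairwise disjoint FIRST sets.

Answer: No FIRST/FIRST conflicts.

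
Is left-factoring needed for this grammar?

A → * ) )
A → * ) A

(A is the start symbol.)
Yes, A has productions with common prefix '* )'

Left-factoring is needed when two productions for the same non-terminal
share a common prefix on the right-hand side.

Productions for A:
  A → * ) )
  A → * ) A

Found common prefix '* )' in productions for A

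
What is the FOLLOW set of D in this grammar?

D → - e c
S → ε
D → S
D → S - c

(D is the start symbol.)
To compute FOLLOW(D), find every occurrence of D on a right-hand side N → α D β: add FIRST(β) \ {ε}, and if β is empty or nullable also add FOLLOW(N). Iterate to a fixed point.

D is the start symbol, so $ ∈ FOLLOW(D).
D does not occur on any right-hand side.

Taking the union: FOLLOW(D) = { $ }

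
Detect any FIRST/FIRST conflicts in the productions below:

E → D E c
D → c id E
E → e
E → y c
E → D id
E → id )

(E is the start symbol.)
Yes. E → D E c / E → D id on { 'c' }

FIRST sets of the non-terminals at (or reachable through a nullable prefix from) the front of some alternative:
  FIRST(D) = { 'c' }

Productions for E:
  E → D E c: FIRST = { 'c' }
  E → e: FIRST = { 'e' }
  E → y c: FIRST = { 'y' }
  E → D id: FIRST = { 'c' }
  E → id ): FIRST = { 'id' }
D has only one production, so no FIRST/FIRST conflict is possible there.

Conflict for E: E → D E c and E → D id
  Overlap: { 'c' }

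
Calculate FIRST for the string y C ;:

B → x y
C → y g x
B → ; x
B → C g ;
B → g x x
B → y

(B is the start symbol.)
{ 'y' }

To compute FIRST(y C ;), process the symbols left to right:
Symbol y is a terminal. Add 'y' and stop.
FIRST(y C ;) = { 'y' }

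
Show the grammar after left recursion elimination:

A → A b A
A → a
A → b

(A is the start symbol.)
A is directly left-recursive. The standard transformation for
  A → A α₁ | ... | A α_m | β₁ | ... | β_n
is
  A  → β₁ A' | ... | β_n A'
  A' → α₁ A' | ... | α_m A' | ε

A → a becomes A → a A'
A → b becomes A → b A'
A → A b A becomes A' → b A A'
Add A' → ε

Resulting grammar:
A → a A'
A → b A'
A' → b A A'
A' → ε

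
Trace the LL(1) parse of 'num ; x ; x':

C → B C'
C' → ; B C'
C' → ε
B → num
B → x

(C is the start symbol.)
LL(1) parsing maintains a stack (initially the start symbol over $) and the input. At each step: if the stack top is a terminal, match it against the current input token; if it is a non-terminal N, replace it with the RHS of M[N, lookahead] (the unique production whose predict set contains the lookahead).

Stack is shown with the top on the left.

Stack     Input          Action
-------------------------------
C $       num ; x ; x $  output C → B C'
B C' $    num ; x ; x $  output B → num
num C' $  num ; x ; x $  match 'num'
C' $      ; x ; x $      output C' → ; B C'
; B C' $  ; x ; x $      match ';'
B C' $    x ; x $        output B → x
x C' $    x ; x $        match 'x'
C' $      ; x $          output C' → ; B C'
; B C' $  ; x $          match ';'
B C' $    x $            output B → x
x C' $    x $            match 'x'
C' $      $              output C' → ε
$         $              accept

The string is accepted.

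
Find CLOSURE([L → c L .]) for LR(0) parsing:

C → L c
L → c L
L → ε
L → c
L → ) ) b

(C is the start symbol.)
{ [L → c L .] }

To compute CLOSURE, for each item [A → α.Bβ] where B is a non-terminal, add [B → .γ] for all productions B → γ; repeat for the newly added items until nothing changes.

Start with: [L → c L .]
The dot is at the end, so nothing is added.

CLOSURE = { [L → c L .] }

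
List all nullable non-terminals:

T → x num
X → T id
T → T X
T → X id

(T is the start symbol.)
A non-terminal is nullable if it can derive ε (the empty string): either it has an ε-production, or it has a production whose right-hand side consists entirely of nullable non-terminals.

There are no ε-productions, so no non-terminal can derive ε.
No non-terminals are nullable.

Answer: None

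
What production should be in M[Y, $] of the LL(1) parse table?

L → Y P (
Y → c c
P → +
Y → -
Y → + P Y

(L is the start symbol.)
Empty (error entry)

To find M[Y, $], we find productions for Y where $ is in the predict set (PREDICT(N → α) = (FIRST(α) \ {ε}) ∪ (FOLLOW(N) if α ⇒* ε)).

Y → c c: PREDICT = { 'c' }
Y → -: PREDICT = { '-' }
Y → + P Y: PREDICT = { '+' }

M[Y, $] is empty (no production applies)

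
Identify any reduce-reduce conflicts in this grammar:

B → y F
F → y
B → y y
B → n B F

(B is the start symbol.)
Yes — I5: [B → y y .] vs [F → y .]

A reduce-reduce conflict occurs when an LR(0) state has two complete items [A → α .] and [B → β .] — both call for a reduction, and with no lookahead the parser cannot choose between them.

Augment with B' → B and build the canonical LR(0) collection (I0 = CLOSURE({[B' → . B]}), then GOTO on every symbol after a dot until no new states appear). It has 9 states:
  I0: { [B → . n B F], [B → . y F], [B → . y y], [B' → . B] }  — shift
  I1: { [B' → B .] }  — accept
  I2: { [B → . n B F], [B → . y F], [B → . y y], [B → n . B F] }  — shift
  I3: { [B → y . F], [B → y . y], [F → . y] }  — shift
  I4: { [B → y F .] }  — reduce
  I5: { [B → y y .], [F → y .] }  — 2 reduces
  I6: { [B → n B . F], [F → . y] }  — shift
  I7: { [B → n B F .] }  — reduce
  I8: { [F → y .] }  — reduce

I5 contains complete items [B → y y .], [F → y .] — reduce-reduce conflict.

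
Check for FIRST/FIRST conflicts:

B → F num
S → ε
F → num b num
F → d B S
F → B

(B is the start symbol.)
Yes. F → num b num / F → B on { 'num' }; F → d B S / F → B on { 'd' }

FIRST sets of the non-terminals at (or reachable through a nullable prefix from) the front of some alternative:
  FIRST(B) = { 'd', 'num' }

Productions for F:
  F → num b num: FIRST = { 'num' }
  F → d B S: FIRST = { 'd' }
  F → B: FIRST = { 'd', 'num' }
B, S have only one production, so no FIRST/FIRST conflict is possible there.

Conflict for F: F → num b num and F → B
  Overlap: { 'num' }
Conflict for F: F → d B S and F → B
  Overlap: { 'd' }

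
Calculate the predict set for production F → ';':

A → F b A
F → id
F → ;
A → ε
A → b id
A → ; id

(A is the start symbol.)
PREDICT(F → ';') = (FIRST(RHS) \ {ε}) ∪ (FOLLOW(F) if ε ∈ FIRST(RHS), i.e. RHS ⇒* ε)
FIRST(';') = { ';' }
ε ∉ FIRST(';'), so FOLLOW(F) is not added.
PREDICT(F → ';') = { ';' }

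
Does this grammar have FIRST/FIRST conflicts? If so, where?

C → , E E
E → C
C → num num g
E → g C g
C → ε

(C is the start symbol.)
FIRST sets of the non-terminals at (or reachable through a nullable prefix from) the front of some alternative:
  FIRST(C) = { ',', 'num', ε }

Productions for C:
  C → , E E: FIRST = { ',' }
  C → num num g: FIRST = { 'num' }
  C → ε: FIRST = { ε }
Productions for E:
  E → C: FIRST = { ',', 'num', ε }
  E → g C g: FIRST = { 'g' }

All alternatives of each non-terminal have pairwise disjoint FIRST sets.

Answer: No FIRST/FIRST conflicts.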